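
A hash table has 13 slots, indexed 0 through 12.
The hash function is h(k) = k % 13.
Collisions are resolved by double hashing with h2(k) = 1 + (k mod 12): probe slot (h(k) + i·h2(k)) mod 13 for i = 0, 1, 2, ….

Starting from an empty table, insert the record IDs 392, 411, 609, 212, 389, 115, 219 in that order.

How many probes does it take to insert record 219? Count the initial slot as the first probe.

392 hashes to 2; slot 2 is free => place at 2.
411 hashes to 8; slot 8 is free => place at 8.
609 hashes to 11; slot 11 is free => place at 11.
212 hashes to 4; slot 4 is free => place at 4.
389 hashes to 12; slot 12 is free => place at 12.
115 hashes to 11, h2=8; 11 taken => place at 6.
219 hashes to 11, h2=4; 11,2,6 taken => place at 10.
Table: [., ., 392, ., 212, ., 115, ., 411, ., 219, 609, 389]

4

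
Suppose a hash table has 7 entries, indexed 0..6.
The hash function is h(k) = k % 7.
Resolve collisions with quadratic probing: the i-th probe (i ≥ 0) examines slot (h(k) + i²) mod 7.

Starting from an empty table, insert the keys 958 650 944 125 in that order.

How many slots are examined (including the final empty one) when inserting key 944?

Insert 958: h=6, slot 6 empty => index 6.
Insert 650: h=6, slot 6 occupied => index 0.
Insert 944: h=6, slots 6,0 occupied => index 3.
Insert 125: h=6, slots 6,0,3 occupied => index 1.
Table: [650, 125, —, 944, —, —, 958]

3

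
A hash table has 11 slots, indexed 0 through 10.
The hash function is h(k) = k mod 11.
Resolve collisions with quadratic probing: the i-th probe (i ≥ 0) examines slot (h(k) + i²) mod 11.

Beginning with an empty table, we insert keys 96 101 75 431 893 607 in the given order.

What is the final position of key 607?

0

96: h=8 -> slot 8
101: h=2 -> slot 2
75: h=9 -> slot 9
431: h=2, probe 2,3 -> slot 3
893: h=2, probe 2,3,6 -> slot 6
607: h=2, probe 2,3,6,0 -> slot 0
Table: [607, —, 101, 431, —, —, 893, —, 96, 75, —]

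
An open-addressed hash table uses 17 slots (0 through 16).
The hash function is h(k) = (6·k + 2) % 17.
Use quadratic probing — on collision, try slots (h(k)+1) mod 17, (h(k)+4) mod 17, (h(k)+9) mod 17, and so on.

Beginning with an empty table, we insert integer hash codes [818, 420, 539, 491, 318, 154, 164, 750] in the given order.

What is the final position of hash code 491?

818 hashes to 14; slot 14 is free -> place at 14.
420 hashes to 6; slot 6 is free -> place at 6.
539 hashes to 6; 6 taken -> place at 7.
491 hashes to 7; 7 taken -> place at 8.
318 hashes to 6; 6,7 taken -> place at 10.
154 hashes to 8; 8 taken -> place at 9.
164 hashes to 0; slot 0 is free -> place at 0.
750 hashes to 14; 14 taken -> place at 15.
Table: [164, —, —, —, —, —, 420, 539, 491, 154, 318, —, —, —, 818, 750, —]

8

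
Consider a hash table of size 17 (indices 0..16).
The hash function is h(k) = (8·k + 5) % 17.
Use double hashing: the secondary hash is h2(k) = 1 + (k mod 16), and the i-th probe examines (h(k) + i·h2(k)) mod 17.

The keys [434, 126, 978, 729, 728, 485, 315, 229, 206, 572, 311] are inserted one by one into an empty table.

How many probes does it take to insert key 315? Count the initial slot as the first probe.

3

Insert 434: h=9, slot 9 empty => index 9.
Insert 126: h=10, slot 10 empty => index 10.
Insert 978: h=9, h2=3, slot 9 occupied => index 12.
Insert 729: h=6, slot 6 empty => index 6.
Insert 728: h=15, slot 15 empty => index 15.
Insert 485: h=9, h2=6, slots 9,15 occupied => index 4.
Insert 315: h=9, h2=12, slots 9,4 occupied => index 16.
Insert 229: h=1, slot 1 empty => index 1.
Insert 206: h=4, h2=15, slot 4 occupied => index 2.
Insert 572: h=8, slot 8 empty => index 8.
Insert 311: h=11, slot 11 empty => index 11.
Table: [—, 229, 206, —, 485, —, 729, —, 572, 434, 126, 311, 978, —, —, 728, 315]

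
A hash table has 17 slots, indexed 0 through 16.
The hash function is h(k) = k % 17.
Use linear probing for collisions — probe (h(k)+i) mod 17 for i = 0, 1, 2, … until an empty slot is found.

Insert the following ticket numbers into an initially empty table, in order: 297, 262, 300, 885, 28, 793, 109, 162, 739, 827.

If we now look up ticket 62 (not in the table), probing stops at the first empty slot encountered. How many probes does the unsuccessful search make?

Insert 297: h=8, slot 8 empty → index 8.
Insert 262: h=7, slot 7 empty → index 7.
Insert 300: h=11, slot 11 empty → index 11.
Insert 885: h=1, slot 1 empty → index 1.
Insert 28: h=11, slot 11 occupied → index 12.
Insert 793: h=11, slots 11,12 occupied → index 13.
Insert 109: h=7, slots 7,8 occupied → index 9.
Insert 162: h=9, slot 9 occupied → index 10.
Insert 739: h=8, slots 8,9,10,11,12,13 occupied → index 14.
Insert 827: h=11, slots 11,12,13,14 occupied → index 15.
Table: [_, 885, _, _, _, _, _, 262, 297, 109, 162, 300, 28, 793, 739, 827, _]
Lookup 62: h=11, probe 11,12,13,14,15,16 → slot 16 empty, not found.

6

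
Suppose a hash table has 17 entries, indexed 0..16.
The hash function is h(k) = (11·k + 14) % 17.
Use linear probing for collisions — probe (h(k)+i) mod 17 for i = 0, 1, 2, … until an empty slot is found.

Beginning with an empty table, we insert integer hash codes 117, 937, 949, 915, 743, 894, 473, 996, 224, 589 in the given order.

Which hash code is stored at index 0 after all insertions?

473

Insert 117: h=9, slot 9 empty -> index 9.
Insert 937: h=2, slot 2 empty -> index 2.
Insert 949: h=15, slot 15 empty -> index 15.
Insert 915: h=15, slot 15 occupied -> index 16.
Insert 743: h=10, slot 10 empty -> index 10.
Insert 894: h=5, slot 5 empty -> index 5.
Insert 473: h=15, slots 15,16 occupied -> index 0.
Insert 996: h=5, slot 5 occupied -> index 6.
Insert 224: h=13, slot 13 empty -> index 13.
Insert 589: h=16, slots 16,0 occupied -> index 1.
Table: [473, 589, 937, _, _, 894, 996, _, _, 117, 743, _, _, 224, _, 949, 915]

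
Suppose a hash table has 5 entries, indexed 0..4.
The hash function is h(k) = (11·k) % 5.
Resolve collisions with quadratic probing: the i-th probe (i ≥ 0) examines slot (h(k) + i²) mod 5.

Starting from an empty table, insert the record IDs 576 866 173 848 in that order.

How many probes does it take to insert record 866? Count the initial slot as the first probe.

2

576 hashes to 1; slot 1 is free → place at 1.
866 hashes to 1; 1 taken → place at 2.
173 hashes to 3; slot 3 is free → place at 3.
848 hashes to 3; 3 taken → place at 4.
Table: [∅, 576, 866, 173, 848]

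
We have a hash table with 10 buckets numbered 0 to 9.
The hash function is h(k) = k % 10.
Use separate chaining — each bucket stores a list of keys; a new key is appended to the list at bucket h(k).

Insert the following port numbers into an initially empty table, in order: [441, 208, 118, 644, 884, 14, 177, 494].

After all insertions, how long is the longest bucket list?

4

441 → bucket 1
208 → bucket 8
118 → bucket 8 (collision)
644 → bucket 4
884 → bucket 4 (collision)
14 → bucket 4 (collision)
177 → bucket 7
494 → bucket 4 (collision)
Final buckets:
0: .
1: 441
2: .
3: .
4: 644 -> 884 -> 14 -> 494
5: .
6: .
7: 177
8: 208 -> 118
9: .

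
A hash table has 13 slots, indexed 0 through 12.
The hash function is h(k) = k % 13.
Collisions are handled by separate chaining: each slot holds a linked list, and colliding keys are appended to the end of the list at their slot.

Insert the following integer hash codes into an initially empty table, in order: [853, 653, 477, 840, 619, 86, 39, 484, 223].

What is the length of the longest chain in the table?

4

Insert 853: h=8, bucket 8 empty -> new chain.
Insert 653: h=3, bucket 3 empty -> new chain.
Insert 477: h=9, bucket 9 empty -> new chain.
Insert 840: h=8, bucket 8 nonempty -> append to chain.
Insert 619: h=8, bucket 8 nonempty -> append to chain.
Insert 86: h=8, bucket 8 nonempty -> append to chain.
Insert 39: h=0, bucket 0 empty -> new chain.
Insert 484: h=3, bucket 3 nonempty -> append to chain.
Insert 223: h=2, bucket 2 empty -> new chain.
Final buckets:
0: 39
1: .
2: 223
3: 653 -> 484
4: .
5: .
6: .
7: .
8: 853 -> 840 -> 619 -> 86
9: 477
10: .
11: .
12: .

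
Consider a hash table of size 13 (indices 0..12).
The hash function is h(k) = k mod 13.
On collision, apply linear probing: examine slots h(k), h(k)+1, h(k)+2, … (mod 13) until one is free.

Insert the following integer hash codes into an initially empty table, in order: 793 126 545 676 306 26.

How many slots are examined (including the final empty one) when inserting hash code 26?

793 hashes to 0; slot 0 is free => place at 0.
126 hashes to 9; slot 9 is free => place at 9.
545 hashes to 12; slot 12 is free => place at 12.
676 hashes to 0; 0 taken => place at 1.
306 hashes to 7; slot 7 is free => place at 7.
26 hashes to 0; 0,1 taken => place at 2.
Table: [793, 676, 26, ., ., ., ., 306, ., 126, ., ., 545]

3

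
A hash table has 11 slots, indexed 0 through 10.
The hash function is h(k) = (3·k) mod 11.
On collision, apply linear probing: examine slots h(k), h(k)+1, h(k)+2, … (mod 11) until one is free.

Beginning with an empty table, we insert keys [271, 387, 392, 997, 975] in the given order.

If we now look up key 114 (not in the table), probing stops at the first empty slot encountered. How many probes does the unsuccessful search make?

271 hashes to 10; slot 10 is free => place at 10.
387 hashes to 6; slot 6 is free => place at 6.
392 hashes to 10; 10 taken => place at 0.
997 hashes to 10; 10,0 taken => place at 1.
975 hashes to 10; 10,0,1 taken => place at 2.
Table: [392, 997, 975, ∅, ∅, ∅, 387, ∅, ∅, ∅, 271]
Lookup 114: h=1, probe 1,2,3 → slot 3 empty, not found.

3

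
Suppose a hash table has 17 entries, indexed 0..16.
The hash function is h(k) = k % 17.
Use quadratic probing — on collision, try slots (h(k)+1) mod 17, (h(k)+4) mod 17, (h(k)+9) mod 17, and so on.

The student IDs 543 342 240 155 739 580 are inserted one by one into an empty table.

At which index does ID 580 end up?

11

Insert 543: h=16, slot 16 empty -> index 16.
Insert 342: h=2, slot 2 empty -> index 2.
Insert 240: h=2, slot 2 occupied -> index 3.
Insert 155: h=2, slots 2,3 occupied -> index 6.
Insert 739: h=8, slot 8 empty -> index 8.
Insert 580: h=2, slots 2,3,6 occupied -> index 11.
Table: [_, _, 342, 240, _, _, 155, _, 739, _, _, 580, _, _, _, _, 543]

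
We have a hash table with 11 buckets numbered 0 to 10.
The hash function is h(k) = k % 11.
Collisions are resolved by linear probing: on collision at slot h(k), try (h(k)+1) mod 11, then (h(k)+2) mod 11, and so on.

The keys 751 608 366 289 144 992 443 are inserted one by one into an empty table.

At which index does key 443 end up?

7

Insert 751: h=3, slot 3 empty => index 3.
Insert 608: h=3, slot 3 occupied => index 4.
Insert 366: h=3, slots 3,4 occupied => index 5.
Insert 289: h=3, slots 3,4,5 occupied => index 6.
Insert 144: h=1, slot 1 empty => index 1.
Insert 992: h=2, slot 2 empty => index 2.
Insert 443: h=3, slots 3,4,5,6 occupied => index 7.
Table: [—, 144, 992, 751, 608, 366, 289, 443, —, —, —]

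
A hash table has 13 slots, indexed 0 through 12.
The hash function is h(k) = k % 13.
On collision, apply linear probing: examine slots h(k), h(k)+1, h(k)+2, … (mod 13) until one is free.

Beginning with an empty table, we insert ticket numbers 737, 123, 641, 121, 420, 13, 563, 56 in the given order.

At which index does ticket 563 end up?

737: h=9 => slot 9
123: h=6 => slot 6
641: h=4 => slot 4
121: h=4, probe 4,5 => slot 5
420: h=4, probe 4,5,6,7 => slot 7
13: h=0 => slot 0
563: h=4, probe 4,5,6,7,8 => slot 8
56: h=4, probe 4,5,6,7,8,9,10 => slot 10
Table: [13, ., ., ., 641, 121, 123, 420, 563, 737, 56, ., .]

8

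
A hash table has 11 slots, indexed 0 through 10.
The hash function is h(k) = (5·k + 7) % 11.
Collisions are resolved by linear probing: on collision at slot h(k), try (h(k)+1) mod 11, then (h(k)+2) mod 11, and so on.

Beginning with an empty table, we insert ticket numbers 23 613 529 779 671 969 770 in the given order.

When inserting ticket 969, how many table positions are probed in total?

23: h=1 -> slot 1
613: h=3 -> slot 3
529: h=1, probe 1,2 -> slot 2
779: h=8 -> slot 8
671: h=7 -> slot 7
969: h=1, probe 1,2,3,4 -> slot 4
770: h=7, probe 7,8,9 -> slot 9
Table: [—, 23, 529, 613, 969, —, —, 671, 779, 770, —]

4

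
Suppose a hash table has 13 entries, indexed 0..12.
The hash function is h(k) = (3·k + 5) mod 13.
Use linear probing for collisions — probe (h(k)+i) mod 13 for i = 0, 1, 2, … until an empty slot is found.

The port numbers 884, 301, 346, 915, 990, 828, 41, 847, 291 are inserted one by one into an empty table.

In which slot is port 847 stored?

1

884: h=5 => slot 5
301: h=11 => slot 11
346: h=3 => slot 3
915: h=7 => slot 7
990: h=11, probe 11,12 => slot 12
828: h=6 => slot 6
41: h=11, probe 11,12,0 => slot 0
847: h=11, probe 11,12,0,1 => slot 1
291: h=7, probe 7,8 => slot 8
Table: [41, 847, -, 346, -, 884, 828, 915, 291, -, -, 301, 990]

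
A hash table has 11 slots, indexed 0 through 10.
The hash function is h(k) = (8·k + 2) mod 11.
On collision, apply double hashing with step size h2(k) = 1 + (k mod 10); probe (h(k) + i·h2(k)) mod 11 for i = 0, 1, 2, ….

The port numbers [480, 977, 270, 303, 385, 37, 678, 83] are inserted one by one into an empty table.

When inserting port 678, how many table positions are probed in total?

480 hashes to 3; slot 3 is free => place at 3.
977 hashes to 8; slot 8 is free => place at 8.
270 hashes to 6; slot 6 is free => place at 6.
303 hashes to 6, h2=4; 6 taken => place at 10.
385 hashes to 2; slot 2 is free => place at 2.
37 hashes to 1; slot 1 is free => place at 1.
678 hashes to 3, h2=9; 3,1,10,8,6 taken => place at 4.
83 hashes to 6, h2=4; 6,10,3 taken => place at 7.
Table: [∅, 37, 385, 480, 678, ∅, 270, 83, 977, ∅, 303]

6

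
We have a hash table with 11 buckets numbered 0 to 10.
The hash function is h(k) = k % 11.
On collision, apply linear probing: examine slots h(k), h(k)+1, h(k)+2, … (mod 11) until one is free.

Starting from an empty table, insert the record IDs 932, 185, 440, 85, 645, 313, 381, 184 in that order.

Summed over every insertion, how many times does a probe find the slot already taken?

12

Insert 932: h=8, slot 8 empty => index 8.
Insert 185: h=9, slot 9 empty => index 9.
Insert 440: h=0, slot 0 empty => index 0.
Insert 85: h=8, slots 8,9 occupied => index 10.
Insert 645: h=7, slot 7 empty => index 7.
Insert 313: h=5, slot 5 empty => index 5.
Insert 381: h=7, slots 7,8,9,10,0 occupied => index 1.
Insert 184: h=8, slots 8,9,10,0,1 occupied => index 2.
Table: [440, 381, 184, -, -, 313, -, 645, 932, 185, 85]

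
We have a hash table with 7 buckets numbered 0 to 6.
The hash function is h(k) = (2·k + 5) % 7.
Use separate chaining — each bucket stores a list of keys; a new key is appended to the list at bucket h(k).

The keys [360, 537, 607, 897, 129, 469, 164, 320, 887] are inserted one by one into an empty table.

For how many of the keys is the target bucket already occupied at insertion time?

5

Insert 360: h=4, bucket 4 empty -> new chain.
Insert 537: h=1, bucket 1 empty -> new chain.
Insert 607: h=1, bucket 1 nonempty -> append to chain.
Insert 897: h=0, bucket 0 empty -> new chain.
Insert 129: h=4, bucket 4 nonempty -> append to chain.
Insert 469: h=5, bucket 5 empty -> new chain.
Insert 164: h=4, bucket 4 nonempty -> append to chain.
Insert 320: h=1, bucket 1 nonempty -> append to chain.
Insert 887: h=1, bucket 1 nonempty -> append to chain.
Final buckets:
0: 897
1: 537 -> 607 -> 320 -> 887
2: —
3: —
4: 360 -> 129 -> 164
5: 469
6: —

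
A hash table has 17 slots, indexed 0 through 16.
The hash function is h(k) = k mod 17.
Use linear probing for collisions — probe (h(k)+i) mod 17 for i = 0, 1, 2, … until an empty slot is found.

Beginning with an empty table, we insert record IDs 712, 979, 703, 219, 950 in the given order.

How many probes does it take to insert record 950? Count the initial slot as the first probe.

3

Insert 712: h=15, slot 15 empty → index 15.
Insert 979: h=10, slot 10 empty → index 10.
Insert 703: h=6, slot 6 empty → index 6.
Insert 219: h=15, slot 15 occupied → index 16.
Insert 950: h=15, slots 15,16 occupied → index 0.
Table: [950, —, —, —, —, —, 703, —, —, —, 979, —, —, —, —, 712, 219]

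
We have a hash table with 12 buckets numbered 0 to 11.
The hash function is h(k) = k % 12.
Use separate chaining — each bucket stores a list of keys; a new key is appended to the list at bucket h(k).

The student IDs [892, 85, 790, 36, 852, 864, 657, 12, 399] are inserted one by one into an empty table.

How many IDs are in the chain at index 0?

4

Insert 892: h=4, bucket 4 empty → new chain.
Insert 85: h=1, bucket 1 empty → new chain.
Insert 790: h=10, bucket 10 empty → new chain.
Insert 36: h=0, bucket 0 empty → new chain.
Insert 852: h=0, bucket 0 nonempty → append to chain.
Insert 864: h=0, bucket 0 nonempty → append to chain.
Insert 657: h=9, bucket 9 empty → new chain.
Insert 12: h=0, bucket 0 nonempty → append to chain.
Insert 399: h=3, bucket 3 empty → new chain.
Final buckets:
0: 36 -> 852 -> 864 -> 12
1: 85
2: .
3: 399
4: 892
5: .
6: .
7: .
8: .
9: 657
10: 790
11: .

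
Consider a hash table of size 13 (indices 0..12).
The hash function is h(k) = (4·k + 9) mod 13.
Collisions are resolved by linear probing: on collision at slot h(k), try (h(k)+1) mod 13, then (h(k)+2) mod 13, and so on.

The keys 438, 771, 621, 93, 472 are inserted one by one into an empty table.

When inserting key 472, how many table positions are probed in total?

2

438: h=6 => slot 6
771: h=12 => slot 12
621: h=10 => slot 10
93: h=4 => slot 4
472: h=12, probe 12,0 => slot 0
Table: [472, ∅, ∅, ∅, 93, ∅, 438, ∅, ∅, ∅, 621, ∅, 771]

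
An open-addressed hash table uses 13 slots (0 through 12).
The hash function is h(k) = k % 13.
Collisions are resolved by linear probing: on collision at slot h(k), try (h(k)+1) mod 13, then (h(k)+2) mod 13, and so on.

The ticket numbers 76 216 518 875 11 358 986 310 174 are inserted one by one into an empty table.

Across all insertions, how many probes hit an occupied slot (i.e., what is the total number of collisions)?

10

Insert 76: h=11, slot 11 empty => index 11.
Insert 216: h=8, slot 8 empty => index 8.
Insert 518: h=11, slot 11 occupied => index 12.
Insert 875: h=4, slot 4 empty => index 4.
Insert 11: h=11, slots 11,12 occupied => index 0.
Insert 358: h=7, slot 7 empty => index 7.
Insert 986: h=11, slots 11,12,0 occupied => index 1.
Insert 310: h=11, slots 11,12,0,1 occupied => index 2.
Insert 174: h=5, slot 5 empty => index 5.
Table: [11, 986, 310, _, 875, 174, _, 358, 216, _, _, 76, 518]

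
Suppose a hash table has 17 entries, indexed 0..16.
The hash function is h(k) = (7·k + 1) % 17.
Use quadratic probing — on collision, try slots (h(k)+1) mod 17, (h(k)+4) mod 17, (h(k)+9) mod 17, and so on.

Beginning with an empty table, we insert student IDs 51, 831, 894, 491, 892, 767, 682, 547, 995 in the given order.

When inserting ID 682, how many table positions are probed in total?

2

Insert 51: h=1, slot 1 empty → index 1.
Insert 831: h=4, slot 4 empty → index 4.
Insert 894: h=3, slot 3 empty → index 3.
Insert 491: h=4, slot 4 occupied → index 5.
Insert 892: h=6, slot 6 empty → index 6.
Insert 767: h=15, slot 15 empty → index 15.
Insert 682: h=15, slot 15 occupied → index 16.
Insert 547: h=5, slots 5,6 occupied → index 9.
Insert 995: h=13, slot 13 empty → index 13.
Table: [∅, 51, ∅, 894, 831, 491, 892, ∅, ∅, 547, ∅, ∅, ∅, 995, ∅, 767, 682]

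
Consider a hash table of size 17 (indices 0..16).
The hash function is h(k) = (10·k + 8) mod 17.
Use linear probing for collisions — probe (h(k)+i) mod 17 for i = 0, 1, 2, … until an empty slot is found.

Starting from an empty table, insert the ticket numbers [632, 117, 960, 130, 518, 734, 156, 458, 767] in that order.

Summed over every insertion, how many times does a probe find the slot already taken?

10

632: h=4 → slot 4
117: h=5 → slot 5
960: h=3 → slot 3
130: h=16 → slot 16
518: h=3, probe 3,4,5,6 → slot 6
734: h=4, probe 4,5,6,7 → slot 7
156: h=4, probe 4,5,6,7,8 → slot 8
458: h=15 → slot 15
767: h=11 → slot 11
Table: [-, -, -, 960, 632, 117, 518, 734, 156, -, -, 767, -, -, -, 458, 130]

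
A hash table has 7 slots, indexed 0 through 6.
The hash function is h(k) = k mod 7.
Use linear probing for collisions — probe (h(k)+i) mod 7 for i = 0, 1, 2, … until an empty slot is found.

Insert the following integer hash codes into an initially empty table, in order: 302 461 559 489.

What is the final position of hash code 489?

302: h=1 => slot 1
461: h=6 => slot 6
559: h=6, probe 6,0 => slot 0
489: h=6, probe 6,0,1,2 => slot 2
Table: [559, 302, 489, —, —, —, 461]

2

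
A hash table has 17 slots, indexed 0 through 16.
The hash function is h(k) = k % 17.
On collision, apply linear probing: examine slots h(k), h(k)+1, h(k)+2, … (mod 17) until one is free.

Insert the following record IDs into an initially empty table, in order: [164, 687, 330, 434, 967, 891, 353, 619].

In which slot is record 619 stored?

164: h=11 -> slot 11
687: h=7 -> slot 7
330: h=7, probe 7,8 -> slot 8
434: h=9 -> slot 9
967: h=15 -> slot 15
891: h=7, probe 7,8,9,10 -> slot 10
353: h=13 -> slot 13
619: h=7, probe 7,8,9,10,11,12 -> slot 12
Table: [-, -, -, -, -, -, -, 687, 330, 434, 891, 164, 619, 353, -, 967, -]

12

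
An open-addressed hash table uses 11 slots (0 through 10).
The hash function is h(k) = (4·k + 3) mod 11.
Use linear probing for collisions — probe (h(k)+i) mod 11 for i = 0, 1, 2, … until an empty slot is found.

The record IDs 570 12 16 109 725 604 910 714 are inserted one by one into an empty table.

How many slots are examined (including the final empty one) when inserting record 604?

4

570: h=6 => slot 6
12: h=7 => slot 7
16: h=1 => slot 1
109: h=10 => slot 10
725: h=10, probe 10,0 => slot 0
604: h=10, probe 10,0,1,2 => slot 2
910: h=2, probe 2,3 => slot 3
714: h=10, probe 10,0,1,2,3,4 => slot 4
Table: [725, 16, 604, 910, 714, -, 570, 12, -, -, 109]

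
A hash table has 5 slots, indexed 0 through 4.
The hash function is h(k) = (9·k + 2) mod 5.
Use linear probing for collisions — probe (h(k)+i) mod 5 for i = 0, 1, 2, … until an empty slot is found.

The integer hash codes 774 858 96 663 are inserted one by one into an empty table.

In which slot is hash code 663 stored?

0

774 hashes to 3; slot 3 is free → place at 3.
858 hashes to 4; slot 4 is free → place at 4.
96 hashes to 1; slot 1 is free → place at 1.
663 hashes to 4; 4 taken → place at 0.
Table: [663, 96, —, 774, 858]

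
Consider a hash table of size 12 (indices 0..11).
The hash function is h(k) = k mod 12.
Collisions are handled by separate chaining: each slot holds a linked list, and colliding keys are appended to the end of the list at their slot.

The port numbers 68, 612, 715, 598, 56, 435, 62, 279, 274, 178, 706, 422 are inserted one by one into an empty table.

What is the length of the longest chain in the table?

68 → bucket 8
612 → bucket 0
715 → bucket 7
598 → bucket 10
56 → bucket 8 (collision)
435 → bucket 3
62 → bucket 2
279 → bucket 3 (collision)
274 → bucket 10 (collision)
178 → bucket 10 (collision)
706 → bucket 10 (collision)
422 → bucket 2 (collision)
Final buckets:
0: 612
1: —
2: 62 -> 422
3: 435 -> 279
4: —
5: —
6: —
7: 715
8: 68 -> 56
9: —
10: 598 -> 274 -> 178 -> 706
11: —

4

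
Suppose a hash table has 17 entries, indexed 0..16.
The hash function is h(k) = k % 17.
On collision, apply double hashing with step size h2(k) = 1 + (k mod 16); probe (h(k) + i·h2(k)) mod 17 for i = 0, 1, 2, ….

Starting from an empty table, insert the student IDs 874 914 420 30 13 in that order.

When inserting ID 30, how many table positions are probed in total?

2

874 hashes to 7; slot 7 is free → place at 7.
914 hashes to 13; slot 13 is free → place at 13.
420 hashes to 12; slot 12 is free → place at 12.
30 hashes to 13, h2=15; 13 taken → place at 11.
13 hashes to 13, h2=14; 13 taken → place at 10.
Table: [-, -, -, -, -, -, -, 874, -, -, 13, 30, 420, 914, -, -, -]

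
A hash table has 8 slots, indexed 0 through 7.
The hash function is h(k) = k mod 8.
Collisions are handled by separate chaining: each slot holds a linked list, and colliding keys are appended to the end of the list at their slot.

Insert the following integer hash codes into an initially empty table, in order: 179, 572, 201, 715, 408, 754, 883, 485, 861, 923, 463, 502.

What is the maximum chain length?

179 -> bucket 3
572 -> bucket 4
201 -> bucket 1
715 -> bucket 3 (collision)
408 -> bucket 0
754 -> bucket 2
883 -> bucket 3 (collision)
485 -> bucket 5
861 -> bucket 5 (collision)
923 -> bucket 3 (collision)
463 -> bucket 7
502 -> bucket 6
Final buckets:
0: 408
1: 201
2: 754
3: 179 -> 715 -> 883 -> 923
4: 572
5: 485 -> 861
6: 502
7: 463

4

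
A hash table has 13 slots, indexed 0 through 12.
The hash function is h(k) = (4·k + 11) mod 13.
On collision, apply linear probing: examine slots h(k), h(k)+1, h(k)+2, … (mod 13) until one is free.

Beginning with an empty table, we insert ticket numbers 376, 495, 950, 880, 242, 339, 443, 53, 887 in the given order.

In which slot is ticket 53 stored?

9

376: h=7 -> slot 7
495: h=2 -> slot 2
950: h=2, probe 2,3 -> slot 3
880: h=8 -> slot 8
242: h=4 -> slot 4
339: h=2, probe 2,3,4,5 -> slot 5
443: h=2, probe 2,3,4,5,6 -> slot 6
53: h=2, probe 2,3,4,5,6,7,8,9 -> slot 9
887: h=10 -> slot 10
Table: [., ., 495, 950, 242, 339, 443, 376, 880, 53, 887, ., .]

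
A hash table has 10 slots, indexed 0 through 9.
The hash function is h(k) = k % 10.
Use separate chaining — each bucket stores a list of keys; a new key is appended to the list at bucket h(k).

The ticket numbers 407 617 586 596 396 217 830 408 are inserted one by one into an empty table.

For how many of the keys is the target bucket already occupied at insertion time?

4

407 -> bucket 7
617 -> bucket 7 (collision)
586 -> bucket 6
596 -> bucket 6 (collision)
396 -> bucket 6 (collision)
217 -> bucket 7 (collision)
830 -> bucket 0
408 -> bucket 8
Final buckets:
0: 830
1: ∅
2: ∅
3: ∅
4: ∅
5: ∅
6: 586 -> 596 -> 396
7: 407 -> 617 -> 217
8: 408
9: ∅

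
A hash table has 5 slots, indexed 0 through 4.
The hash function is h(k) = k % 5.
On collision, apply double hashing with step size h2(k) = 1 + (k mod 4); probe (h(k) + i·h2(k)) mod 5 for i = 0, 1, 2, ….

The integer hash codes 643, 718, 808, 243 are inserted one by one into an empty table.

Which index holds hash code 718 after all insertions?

1

Insert 643: h=3, slot 3 empty => index 3.
Insert 718: h=3, h2=3, slot 3 occupied => index 1.
Insert 808: h=3, h2=1, slot 3 occupied => index 4.
Insert 243: h=3, h2=4, slot 3 occupied => index 2.
Table: [-, 718, 243, 643, 808]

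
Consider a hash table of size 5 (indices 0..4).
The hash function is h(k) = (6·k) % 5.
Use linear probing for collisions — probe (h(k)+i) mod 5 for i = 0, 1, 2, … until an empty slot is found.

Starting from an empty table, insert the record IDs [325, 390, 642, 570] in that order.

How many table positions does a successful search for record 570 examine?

Insert 325: h=0, slot 0 empty -> index 0.
Insert 390: h=0, slot 0 occupied -> index 1.
Insert 642: h=2, slot 2 empty -> index 2.
Insert 570: h=0, slots 0,1,2 occupied -> index 3.
Table: [325, 390, 642, 570, —]
Lookup 570: h=0, probe 0,1,2,3 → found at 3.

4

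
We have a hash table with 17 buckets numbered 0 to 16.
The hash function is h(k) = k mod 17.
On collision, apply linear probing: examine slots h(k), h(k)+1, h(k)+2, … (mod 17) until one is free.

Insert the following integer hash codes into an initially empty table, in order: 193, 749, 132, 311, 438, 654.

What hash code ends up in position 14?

438

193: h=6 → slot 6
749: h=1 → slot 1
132: h=13 → slot 13
311: h=5 → slot 5
438: h=13, probe 13,14 → slot 14
654: h=8 → slot 8
Table: [., 749, ., ., ., 311, 193, ., 654, ., ., ., ., 132, 438, ., .]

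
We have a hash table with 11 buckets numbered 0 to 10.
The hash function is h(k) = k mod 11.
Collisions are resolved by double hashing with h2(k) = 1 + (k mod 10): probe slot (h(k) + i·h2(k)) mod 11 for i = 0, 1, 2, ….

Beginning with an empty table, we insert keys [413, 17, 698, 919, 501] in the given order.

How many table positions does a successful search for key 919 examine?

413: h=6 -> slot 6
17: h=6, h2=8, probe 6,3 -> slot 3
698: h=5 -> slot 5
919: h=6, h2=10, probe 6,5,4 -> slot 4
501: h=6, h2=2, probe 6,8 -> slot 8
Table: [—, —, —, 17, 919, 698, 413, —, 501, —, —]
Lookup 919: h=6, h2=10, probe 6,5,4 → found at 4.

3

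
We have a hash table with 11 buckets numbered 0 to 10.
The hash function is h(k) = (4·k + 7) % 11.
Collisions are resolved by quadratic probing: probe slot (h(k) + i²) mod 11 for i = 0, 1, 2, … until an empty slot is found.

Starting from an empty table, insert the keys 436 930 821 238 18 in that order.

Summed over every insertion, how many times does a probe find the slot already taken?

436 hashes to 2; slot 2 is free → place at 2.
930 hashes to 9; slot 9 is free → place at 9.
821 hashes to 2; 2 taken → place at 3.
238 hashes to 2; 2,3 taken → place at 6.
18 hashes to 2; 2,3,6 taken → place at 0.
Table: [18, ∅, 436, 821, ∅, ∅, 238, ∅, ∅, 930, ∅]

6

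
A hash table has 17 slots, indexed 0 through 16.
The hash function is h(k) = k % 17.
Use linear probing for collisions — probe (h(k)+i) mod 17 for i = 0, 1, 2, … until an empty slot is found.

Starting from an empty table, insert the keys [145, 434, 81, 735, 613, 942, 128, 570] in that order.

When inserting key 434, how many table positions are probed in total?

145 hashes to 9; slot 9 is free → place at 9.
434 hashes to 9; 9 taken → place at 10.
81 hashes to 13; slot 13 is free → place at 13.
735 hashes to 4; slot 4 is free → place at 4.
613 hashes to 1; slot 1 is free → place at 1.
942 hashes to 7; slot 7 is free → place at 7.
128 hashes to 9; 9,10 taken → place at 11.
570 hashes to 9; 9,10,11 taken → place at 12.
Table: [_, 613, _, _, 735, _, _, 942, _, 145, 434, 128, 570, 81, _, _, _]

2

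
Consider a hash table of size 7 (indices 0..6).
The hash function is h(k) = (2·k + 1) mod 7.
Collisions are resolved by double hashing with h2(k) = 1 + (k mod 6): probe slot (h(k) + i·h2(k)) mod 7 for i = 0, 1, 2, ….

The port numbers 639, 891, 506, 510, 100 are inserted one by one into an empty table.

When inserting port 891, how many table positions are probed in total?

639: h=5 => slot 5
891: h=5, h2=4, probe 5,2 => slot 2
506: h=5, h2=3, probe 5,1 => slot 1
510: h=6 => slot 6
100: h=5, h2=5, probe 5,3 => slot 3
Table: [-, 506, 891, 100, -, 639, 510]

2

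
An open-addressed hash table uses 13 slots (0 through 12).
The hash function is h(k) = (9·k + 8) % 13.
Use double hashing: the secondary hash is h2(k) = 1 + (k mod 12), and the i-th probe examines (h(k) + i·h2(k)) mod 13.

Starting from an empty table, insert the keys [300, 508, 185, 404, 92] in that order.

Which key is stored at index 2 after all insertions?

300: h=4 => slot 4
508: h=4, h2=5, probe 4,9 => slot 9
185: h=9, h2=6, probe 9,2 => slot 2
404: h=4, h2=9, probe 4,0 => slot 0
92: h=4, h2=9, probe 4,0,9,5 => slot 5
Table: [404, ∅, 185, ∅, 300, 92, ∅, ∅, ∅, 508, ∅, ∅, ∅]

185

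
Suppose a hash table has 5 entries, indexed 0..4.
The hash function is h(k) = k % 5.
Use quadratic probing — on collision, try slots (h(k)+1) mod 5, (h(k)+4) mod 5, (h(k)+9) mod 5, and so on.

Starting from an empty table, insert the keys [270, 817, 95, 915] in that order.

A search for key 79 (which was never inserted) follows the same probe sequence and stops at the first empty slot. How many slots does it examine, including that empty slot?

Insert 270: h=0, slot 0 empty -> index 0.
Insert 817: h=2, slot 2 empty -> index 2.
Insert 95: h=0, slot 0 occupied -> index 1.
Insert 915: h=0, slots 0,1 occupied -> index 4.
Table: [270, 95, 817, ∅, 915]
Lookup 79: h=4, probe 4,0,3 → slot 3 empty, not found.

3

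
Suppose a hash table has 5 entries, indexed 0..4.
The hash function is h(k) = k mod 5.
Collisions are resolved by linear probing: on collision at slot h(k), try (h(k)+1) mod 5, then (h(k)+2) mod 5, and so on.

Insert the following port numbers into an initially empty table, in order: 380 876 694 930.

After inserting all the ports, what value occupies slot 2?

930

Insert 380: h=0, slot 0 empty => index 0.
Insert 876: h=1, slot 1 empty => index 1.
Insert 694: h=4, slot 4 empty => index 4.
Insert 930: h=0, slots 0,1 occupied => index 2.
Table: [380, 876, 930, ∅, 694]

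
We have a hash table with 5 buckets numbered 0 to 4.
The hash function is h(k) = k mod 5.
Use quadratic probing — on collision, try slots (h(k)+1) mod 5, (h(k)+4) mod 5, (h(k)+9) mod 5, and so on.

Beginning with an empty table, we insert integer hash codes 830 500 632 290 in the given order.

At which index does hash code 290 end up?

Insert 830: h=0, slot 0 empty -> index 0.
Insert 500: h=0, slot 0 occupied -> index 1.
Insert 632: h=2, slot 2 empty -> index 2.
Insert 290: h=0, slots 0,1 occupied -> index 4.
Table: [830, 500, 632, ∅, 290]

4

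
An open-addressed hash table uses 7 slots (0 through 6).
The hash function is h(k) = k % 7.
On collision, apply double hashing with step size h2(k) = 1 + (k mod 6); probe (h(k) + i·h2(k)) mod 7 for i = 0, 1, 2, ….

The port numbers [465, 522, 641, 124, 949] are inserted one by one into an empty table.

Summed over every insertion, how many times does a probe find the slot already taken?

3

465 hashes to 3; slot 3 is free → place at 3.
522 hashes to 4; slot 4 is free → place at 4.
641 hashes to 4, h2=6; 4,3 taken → place at 2.
124 hashes to 5; slot 5 is free → place at 5.
949 hashes to 4, h2=2; 4 taken → place at 6.
Table: [_, _, 641, 465, 522, 124, 949]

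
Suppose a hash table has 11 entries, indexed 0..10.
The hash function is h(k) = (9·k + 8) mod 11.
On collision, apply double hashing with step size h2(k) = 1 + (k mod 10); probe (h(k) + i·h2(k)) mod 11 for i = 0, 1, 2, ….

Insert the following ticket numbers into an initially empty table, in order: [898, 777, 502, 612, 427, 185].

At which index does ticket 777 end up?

898: h=5 → slot 5
777: h=5, h2=8, probe 5,2 → slot 2
502: h=5, h2=3, probe 5,8 → slot 8
612: h=5, h2=3, probe 5,8,0 → slot 0
427: h=1 → slot 1
185: h=1, h2=6, probe 1,7 → slot 7
Table: [612, 427, 777, -, -, 898, -, 185, 502, -, -]

2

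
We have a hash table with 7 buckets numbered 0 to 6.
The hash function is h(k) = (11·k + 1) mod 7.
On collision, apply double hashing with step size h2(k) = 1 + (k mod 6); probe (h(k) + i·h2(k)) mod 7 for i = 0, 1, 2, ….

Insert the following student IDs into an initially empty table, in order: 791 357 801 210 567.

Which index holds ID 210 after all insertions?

791: h=1 -> slot 1
357: h=1, h2=4, probe 1,5 -> slot 5
801: h=6 -> slot 6
210: h=1, h2=1, probe 1,2 -> slot 2
567: h=1, h2=4, probe 1,5,2,6,3 -> slot 3
Table: [∅, 791, 210, 567, ∅, 357, 801]

2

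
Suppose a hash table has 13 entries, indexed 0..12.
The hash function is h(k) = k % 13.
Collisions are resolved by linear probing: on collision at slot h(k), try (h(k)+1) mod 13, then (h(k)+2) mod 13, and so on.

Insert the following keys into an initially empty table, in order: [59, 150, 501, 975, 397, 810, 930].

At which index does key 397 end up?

10

59 hashes to 7; slot 7 is free -> place at 7.
150 hashes to 7; 7 taken -> place at 8.
501 hashes to 7; 7,8 taken -> place at 9.
975 hashes to 0; slot 0 is free -> place at 0.
397 hashes to 7; 7,8,9 taken -> place at 10.
810 hashes to 4; slot 4 is free -> place at 4.
930 hashes to 7; 7,8,9,10 taken -> place at 11.
Table: [975, _, _, _, 810, _, _, 59, 150, 501, 397, 930, _]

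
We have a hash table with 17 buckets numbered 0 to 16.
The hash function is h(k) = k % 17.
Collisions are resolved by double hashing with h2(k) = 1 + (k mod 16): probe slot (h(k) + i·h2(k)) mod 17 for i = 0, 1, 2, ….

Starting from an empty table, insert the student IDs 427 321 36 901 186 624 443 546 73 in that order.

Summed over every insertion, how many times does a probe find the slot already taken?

427: h=2 → slot 2
321: h=15 → slot 15
36: h=2, h2=5, probe 2,7 → slot 7
901: h=0 → slot 0
186: h=16 → slot 16
624: h=12 → slot 12
443: h=1 → slot 1
546: h=2, h2=3, probe 2,5 → slot 5
73: h=5, h2=10, probe 5,15,8 → slot 8
Table: [901, 443, 427, ∅, ∅, 546, ∅, 36, 73, ∅, ∅, ∅, 624, ∅, ∅, 321, 186]

4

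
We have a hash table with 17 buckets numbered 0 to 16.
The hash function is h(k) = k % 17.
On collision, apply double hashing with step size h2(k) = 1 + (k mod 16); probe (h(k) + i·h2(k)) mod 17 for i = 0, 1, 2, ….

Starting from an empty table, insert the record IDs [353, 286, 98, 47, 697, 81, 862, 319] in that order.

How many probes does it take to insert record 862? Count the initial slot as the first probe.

2

353 hashes to 13; slot 13 is free -> place at 13.
286 hashes to 14; slot 14 is free -> place at 14.
98 hashes to 13, h2=3; 13 taken -> place at 16.
47 hashes to 13, h2=16; 13 taken -> place at 12.
697 hashes to 0; slot 0 is free -> place at 0.
81 hashes to 13, h2=2; 13 taken -> place at 15.
862 hashes to 12, h2=15; 12 taken -> place at 10.
319 hashes to 13, h2=16; 13,12 taken -> place at 11.
Table: [697, ., ., ., ., ., ., ., ., ., 862, 319, 47, 353, 286, 81, 98]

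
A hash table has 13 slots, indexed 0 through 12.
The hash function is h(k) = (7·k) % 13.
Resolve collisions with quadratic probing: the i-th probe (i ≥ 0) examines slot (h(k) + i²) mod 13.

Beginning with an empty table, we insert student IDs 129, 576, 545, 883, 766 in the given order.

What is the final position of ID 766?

9

Insert 129: h=6, slot 6 empty => index 6.
Insert 576: h=2, slot 2 empty => index 2.
Insert 545: h=6, slot 6 occupied => index 7.
Insert 883: h=6, slots 6,7 occupied => index 10.
Insert 766: h=6, slots 6,7,10,2 occupied => index 9.
Table: [-, -, 576, -, -, -, 129, 545, -, 766, 883, -, -]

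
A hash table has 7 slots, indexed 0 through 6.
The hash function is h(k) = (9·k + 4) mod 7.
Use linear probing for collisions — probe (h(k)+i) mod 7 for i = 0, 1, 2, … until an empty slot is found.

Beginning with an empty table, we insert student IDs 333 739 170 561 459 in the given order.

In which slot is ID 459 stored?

2

333: h=5 => slot 5
739: h=5, probe 5,6 => slot 6
170: h=1 => slot 1
561: h=6, probe 6,0 => slot 0
459: h=5, probe 5,6,0,1,2 => slot 2
Table: [561, 170, 459, ∅, ∅, 333, 739]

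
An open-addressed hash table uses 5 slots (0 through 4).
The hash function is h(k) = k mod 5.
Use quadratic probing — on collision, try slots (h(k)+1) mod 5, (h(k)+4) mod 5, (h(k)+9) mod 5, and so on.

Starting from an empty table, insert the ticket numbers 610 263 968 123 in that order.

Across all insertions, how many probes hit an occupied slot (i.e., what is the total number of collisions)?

3

610: h=0 → slot 0
263: h=3 → slot 3
968: h=3, probe 3,4 → slot 4
123: h=3, probe 3,4,2 → slot 2
Table: [610, —, 123, 263, 968]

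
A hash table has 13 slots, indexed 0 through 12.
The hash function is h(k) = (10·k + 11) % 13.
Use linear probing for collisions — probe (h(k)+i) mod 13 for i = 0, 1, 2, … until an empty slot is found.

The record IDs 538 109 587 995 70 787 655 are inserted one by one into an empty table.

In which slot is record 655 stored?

12

538 hashes to 9; slot 9 is free => place at 9.
109 hashes to 9; 9 taken => place at 10.
587 hashes to 5; slot 5 is free => place at 5.
995 hashes to 3; slot 3 is free => place at 3.
70 hashes to 9; 9,10 taken => place at 11.
787 hashes to 3; 3 taken => place at 4.
655 hashes to 9; 9,10,11 taken => place at 12.
Table: [., ., ., 995, 787, 587, ., ., ., 538, 109, 70, 655]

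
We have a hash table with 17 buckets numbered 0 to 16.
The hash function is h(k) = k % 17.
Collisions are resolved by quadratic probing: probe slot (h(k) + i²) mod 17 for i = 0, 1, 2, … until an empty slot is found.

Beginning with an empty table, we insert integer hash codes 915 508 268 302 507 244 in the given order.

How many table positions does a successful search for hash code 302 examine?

915 hashes to 14; slot 14 is free -> place at 14.
508 hashes to 15; slot 15 is free -> place at 15.
268 hashes to 13; slot 13 is free -> place at 13.
302 hashes to 13; 13,14 taken -> place at 0.
507 hashes to 14; 14,15 taken -> place at 1.
244 hashes to 6; slot 6 is free -> place at 6.
Table: [302, 507, _, _, _, _, 244, _, _, _, _, _, _, 268, 915, 508, _]
Lookup 302: h=13, probe 13,14,0 → found at 0.

3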